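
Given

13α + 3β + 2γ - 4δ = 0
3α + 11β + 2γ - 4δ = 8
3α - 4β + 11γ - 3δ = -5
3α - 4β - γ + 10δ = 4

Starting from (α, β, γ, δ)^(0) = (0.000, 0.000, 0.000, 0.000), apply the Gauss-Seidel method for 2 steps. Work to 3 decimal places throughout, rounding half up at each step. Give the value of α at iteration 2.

0.068

Iteration 1:
  α = (0 - (3)·0.000 - (2)·0.000 - (-4)·0.000) / (13) = 0.000
  β = (8 - (3)·0.000 - (2)·0.000 - (-4)·0.000) / (11) = 0.727
  γ = (-5 - (3)·0.000 - (-4)·0.727 - (-3)·0.000) / (11) = -0.190
  δ = (4 - (3)·0.000 - (-4)·0.727 - (-1)·-0.190) / (10) = 0.672
Iteration 2:
  α = (0 - (3)·0.727 - (2)·-0.190 - (-4)·0.672) / (13) = 0.068
  β = (8 - (3)·0.068 - (2)·-0.190 - (-4)·0.672) / (11) = 0.988
  γ = (-5 - (3)·0.068 - (-4)·0.988 - (-3)·0.672) / (11) = 0.069
  δ = (4 - (3)·0.068 - (-4)·0.988 - (-1)·0.069) / (10) = 0.782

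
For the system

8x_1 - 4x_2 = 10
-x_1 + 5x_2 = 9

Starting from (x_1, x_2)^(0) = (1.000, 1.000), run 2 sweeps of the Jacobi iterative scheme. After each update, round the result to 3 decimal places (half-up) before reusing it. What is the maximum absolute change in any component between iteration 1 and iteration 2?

Iteration 1:
  x_1 = (10 - (-4)·1.000) / (8) = 1.750
  x_2 = (9 - (-1)·1.000) / (5) = 2.000
Iteration 2:
  x_1 = (10 - (-4)·2.000) / (8) = 2.250
  x_2 = (9 - (-1)·1.750) / (5) = 2.150
Change: (0.500, 0.150) → max |·| = 0.500

0.500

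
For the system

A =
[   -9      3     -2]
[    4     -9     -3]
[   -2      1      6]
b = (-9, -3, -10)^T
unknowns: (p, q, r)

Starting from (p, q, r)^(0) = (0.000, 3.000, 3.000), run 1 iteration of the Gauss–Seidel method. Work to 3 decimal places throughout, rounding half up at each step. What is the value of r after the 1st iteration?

-1.210

Iteration 1:
  p = (-9 - (3)·3.000 - (-2)·3.000) / (-9) = 1.333
  q = (-3 - (4)·1.333 - (-3)·3.000) / (-9) = -0.074
  r = (-10 - (-2)·1.333 - (1)·-0.074) / (6) = -1.210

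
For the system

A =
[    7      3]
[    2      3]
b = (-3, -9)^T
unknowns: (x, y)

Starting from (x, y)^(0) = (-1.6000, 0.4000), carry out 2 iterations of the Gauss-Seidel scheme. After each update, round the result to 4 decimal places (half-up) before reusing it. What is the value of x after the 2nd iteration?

0.6857

Iteration 1:
  x = (-3 - (3)·0.4000) / (7) = -0.6000
  y = (-9 - (2)·-0.6000) / (3) = -2.6000
Iteration 2:
  x = (-3 - (3)·-2.6000) / (7) = 0.6857
  y = (-9 - (2)·0.6857) / (3) = -3.4571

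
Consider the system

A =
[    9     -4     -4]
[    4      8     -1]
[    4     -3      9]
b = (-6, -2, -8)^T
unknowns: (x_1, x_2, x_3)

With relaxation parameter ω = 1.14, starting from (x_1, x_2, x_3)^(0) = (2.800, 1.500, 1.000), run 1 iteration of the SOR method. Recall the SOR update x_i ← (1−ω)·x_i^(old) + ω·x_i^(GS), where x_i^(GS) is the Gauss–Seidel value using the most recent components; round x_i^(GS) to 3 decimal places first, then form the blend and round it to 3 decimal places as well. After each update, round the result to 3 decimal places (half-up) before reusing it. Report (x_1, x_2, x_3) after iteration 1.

(0.114, -0.417, -1.370)

Iteration 1:
  x_1: GS value = (-6 - (-4)·1.500 - (-4)·1.000) / (9) = 0.444;  x_1 ← (1−ω)·2.800 + ω·0.444 = 0.114
  x_2: GS value = (-2 - (4)·0.114 - (-1)·1.000) / (8) = -0.182;  x_2 ← (1−ω)·1.500 + ω·-0.182 = -0.417
  x_3: GS value = (-8 - (4)·0.114 - (-3)·-0.417) / (9) = -1.079;  x_3 ← (1−ω)·1.000 + ω·-1.079 = -1.370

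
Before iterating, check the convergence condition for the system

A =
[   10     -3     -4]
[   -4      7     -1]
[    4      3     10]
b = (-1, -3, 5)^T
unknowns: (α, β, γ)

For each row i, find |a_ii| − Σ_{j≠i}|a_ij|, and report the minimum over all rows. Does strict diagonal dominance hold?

row 1: |10| − (3+4) = 3
row 2: |7| − (4+1) = 2
row 3: |10| − (4+3) = 3
minimum over rows = 2 → strictly diagonally dominant (convergence guaranteed)

2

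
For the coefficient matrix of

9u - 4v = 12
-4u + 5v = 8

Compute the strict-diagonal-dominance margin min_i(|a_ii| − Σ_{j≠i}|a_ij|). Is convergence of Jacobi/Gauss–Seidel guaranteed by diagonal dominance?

row 1: |9| − (4) = 5
row 2: |5| − (4) = 1
minimum over rows = 1 → strictly diagonally dominant (convergence guaranteed)

1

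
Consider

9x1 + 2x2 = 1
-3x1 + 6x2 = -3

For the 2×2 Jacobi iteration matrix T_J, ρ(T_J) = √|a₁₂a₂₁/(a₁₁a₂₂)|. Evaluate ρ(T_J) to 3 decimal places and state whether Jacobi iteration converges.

a₁₂a₂₁/(a₁₁a₂₂) = (2)·(-3) / ((9)·(6)) = -0.111111
ρ = √|-0.111111| = √0.111111 = 0.333
ρ < 1, so Jacobi converges

0.333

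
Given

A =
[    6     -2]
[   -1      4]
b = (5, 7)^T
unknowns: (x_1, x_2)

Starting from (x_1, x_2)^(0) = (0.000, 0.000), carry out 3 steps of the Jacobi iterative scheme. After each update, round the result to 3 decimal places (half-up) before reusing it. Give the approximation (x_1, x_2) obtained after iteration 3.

(1.486, 2.104)

Iteration 1:
  x_1 = (5 - (-2)·0.000) / (6) = 0.833
  x_2 = (7 - (-1)·0.000) / (4) = 1.750
Iteration 2:
  x_1 = (5 - (-2)·1.750) / (6) = 1.417
  x_2 = (7 - (-1)·0.833) / (4) = 1.958
Iteration 3:
  x_1 = (5 - (-2)·1.958) / (6) = 1.486
  x_2 = (7 - (-1)·1.417) / (4) = 2.104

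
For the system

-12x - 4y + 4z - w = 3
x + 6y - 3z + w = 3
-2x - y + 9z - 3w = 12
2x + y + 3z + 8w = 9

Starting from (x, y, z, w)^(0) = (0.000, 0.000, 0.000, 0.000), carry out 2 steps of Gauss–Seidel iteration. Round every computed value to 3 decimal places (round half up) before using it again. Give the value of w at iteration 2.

Iteration 1:
  x = (3 - (-4)·0.000 - (4)·0.000 - (-1)·0.000) / (-12) = -0.250
  y = (3 - (1)·-0.250 - (-3)·0.000 - (1)·0.000) / (6) = 0.542
  z = (12 - (-2)·-0.250 - (-1)·0.542 - (-3)·0.000) / (9) = 1.338
  w = (9 - (2)·-0.250 - (1)·0.542 - (3)·1.338) / (8) = 0.618
Iteration 2:
  x = (3 - (-4)·0.542 - (4)·1.338 - (-1)·0.618) / (-12) = -0.036
  y = (3 - (1)·-0.036 - (-3)·1.338 - (1)·0.618) / (6) = 1.072
  z = (12 - (-2)·-0.036 - (-1)·1.072 - (-3)·0.618) / (9) = 1.650
  w = (9 - (2)·-0.036 - (1)·1.072 - (3)·1.650) / (8) = 0.381

0.381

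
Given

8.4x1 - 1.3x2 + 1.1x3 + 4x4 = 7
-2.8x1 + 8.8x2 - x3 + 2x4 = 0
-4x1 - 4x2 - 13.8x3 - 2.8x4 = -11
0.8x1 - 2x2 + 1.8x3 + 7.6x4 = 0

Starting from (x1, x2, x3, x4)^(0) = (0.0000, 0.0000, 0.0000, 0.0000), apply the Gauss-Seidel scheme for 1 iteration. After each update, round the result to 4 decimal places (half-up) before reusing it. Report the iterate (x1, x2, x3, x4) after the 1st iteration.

Iteration 1:
  x1 = (7 - (-1.3)·0.0000 - (1.1)·0.0000 - (4)·0.0000) / (8.4) = 0.8333
  x2 = (0 - (-2.8)·0.8333 - (-1)·0.0000 - (2)·0.0000) / (8.8) = 0.2651
  x3 = (-11 - (-4)·0.8333 - (-4)·0.2651 - (-2.8)·0.0000) / (-13.8) = 0.4787
  x4 = (0 - (0.8)·0.8333 - (-2)·0.2651 - (1.8)·0.4787) / (7.6) = -0.1313

(0.8333, 0.2651, 0.4787, -0.1313)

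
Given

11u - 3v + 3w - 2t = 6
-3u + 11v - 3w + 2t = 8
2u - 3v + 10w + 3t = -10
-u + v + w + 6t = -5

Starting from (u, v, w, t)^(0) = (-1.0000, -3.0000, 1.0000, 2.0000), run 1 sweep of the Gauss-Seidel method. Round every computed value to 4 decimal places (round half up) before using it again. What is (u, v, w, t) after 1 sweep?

(-0.1818, 0.5868, -1.3876, -0.7302)

Iteration 1:
  u = (6 - (-3)·-3.0000 - (3)·1.0000 - (-2)·2.0000) / (11) = -0.1818
  v = (8 - (-3)·-0.1818 - (-3)·1.0000 - (2)·2.0000) / (11) = 0.5868
  w = (-10 - (2)·-0.1818 - (-3)·0.5868 - (3)·2.0000) / (10) = -1.3876
  t = (-5 - (-1)·-0.1818 - (1)·0.5868 - (1)·-1.3876) / (6) = -0.7302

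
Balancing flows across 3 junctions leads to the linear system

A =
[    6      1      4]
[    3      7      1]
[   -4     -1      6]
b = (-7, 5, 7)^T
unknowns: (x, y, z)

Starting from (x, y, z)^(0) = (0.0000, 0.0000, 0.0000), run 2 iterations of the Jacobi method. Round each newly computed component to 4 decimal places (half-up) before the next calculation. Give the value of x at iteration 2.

-2.0635

Iteration 1:
  x = (-7 - (1)·0.0000 - (4)·0.0000) / (6) = -1.1667
  y = (5 - (3)·0.0000 - (1)·0.0000) / (7) = 0.7143
  z = (7 - (-4)·0.0000 - (-1)·0.0000) / (6) = 1.1667
Iteration 2:
  x = (-7 - (1)·0.7143 - (4)·1.1667) / (6) = -2.0635
  y = (5 - (3)·-1.1667 - (1)·1.1667) / (7) = 1.0476
  z = (7 - (-4)·-1.1667 - (-1)·0.7143) / (6) = 0.5079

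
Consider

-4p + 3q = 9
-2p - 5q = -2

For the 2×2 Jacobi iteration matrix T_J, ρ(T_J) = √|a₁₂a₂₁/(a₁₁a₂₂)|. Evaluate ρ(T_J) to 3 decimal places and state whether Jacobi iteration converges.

0.548

a₁₂a₂₁/(a₁₁a₂₂) = (3)·(-2) / ((-4)·(-5)) = -0.300000
ρ = √|-0.300000| = √0.300000 = 0.548
ρ < 1, so Jacobi converges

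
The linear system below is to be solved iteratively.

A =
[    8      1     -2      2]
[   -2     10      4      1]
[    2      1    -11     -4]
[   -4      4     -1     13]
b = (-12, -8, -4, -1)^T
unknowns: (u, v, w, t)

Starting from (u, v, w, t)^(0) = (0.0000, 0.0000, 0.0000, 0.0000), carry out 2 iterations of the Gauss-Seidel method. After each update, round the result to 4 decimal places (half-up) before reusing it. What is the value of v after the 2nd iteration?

-1.0392

Iteration 1:
  u = (-12 - (1)·0.0000 - (-2)·0.0000 - (2)·0.0000) / (8) = -1.5000
  v = (-8 - (-2)·-1.5000 - (4)·0.0000 - (1)·0.0000) / (10) = -1.1000
  w = (-4 - (2)·-1.5000 - (1)·-1.1000 - (-4)·0.0000) / (-11) = -0.0091
  t = (-1 - (-4)·-1.5000 - (4)·-1.1000 - (-1)·-0.0091) / (13) = -0.2007
Iteration 2:
  u = (-12 - (1)·-1.1000 - (-2)·-0.0091 - (2)·-0.2007) / (8) = -1.3146
  v = (-8 - (-2)·-1.3146 - (4)·-0.0091 - (1)·-0.2007) / (10) = -1.0392
  w = (-4 - (2)·-1.3146 - (1)·-1.0392 - (-4)·-0.2007) / (-11) = 0.1031
  t = (-1 - (-4)·-1.3146 - (4)·-1.0392 - (-1)·0.1031) / (13) = -0.1537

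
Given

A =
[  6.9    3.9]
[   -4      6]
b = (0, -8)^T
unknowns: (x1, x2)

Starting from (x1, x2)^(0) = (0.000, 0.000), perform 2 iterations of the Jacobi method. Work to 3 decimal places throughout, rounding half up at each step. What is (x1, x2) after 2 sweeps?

(0.753, -1.333)

Iteration 1:
  x1 = (0 - (3.9)·0.000) / (6.9) = 0.000
  x2 = (-8 - (-4)·0.000) / (6) = -1.333
Iteration 2:
  x1 = (0 - (3.9)·-1.333) / (6.9) = 0.753
  x2 = (-8 - (-4)·0.000) / (6) = -1.333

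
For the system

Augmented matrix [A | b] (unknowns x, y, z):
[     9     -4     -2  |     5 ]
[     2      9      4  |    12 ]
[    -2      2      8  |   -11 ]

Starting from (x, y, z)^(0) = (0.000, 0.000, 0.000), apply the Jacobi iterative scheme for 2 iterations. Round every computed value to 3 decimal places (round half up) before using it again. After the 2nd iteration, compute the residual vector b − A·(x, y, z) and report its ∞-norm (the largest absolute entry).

Iteration 1:
  x = (5 - (-4)·0.000 - (-2)·0.000) / (9) = 0.556
  y = (12 - (2)·0.000 - (4)·0.000) / (9) = 1.333
  z = (-11 - (-2)·0.000 - (2)·0.000) / (8) = -1.375
Iteration 2:
  x = (5 - (-4)·1.333 - (-2)·-1.375) / (9) = 0.842
  y = (12 - (2)·0.556 - (4)·-1.375) / (9) = 1.821
  z = (-11 - (-2)·0.556 - (2)·1.333) / (8) = -1.569
Residual b − A·x = (1.568, 0.203, -0.406); ∞-norm = 1.568

1.568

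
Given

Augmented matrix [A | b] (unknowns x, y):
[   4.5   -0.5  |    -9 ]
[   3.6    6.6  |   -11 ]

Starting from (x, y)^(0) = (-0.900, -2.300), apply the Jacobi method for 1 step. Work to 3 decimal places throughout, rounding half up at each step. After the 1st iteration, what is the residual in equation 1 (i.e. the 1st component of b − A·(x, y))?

Iteration 1:
  x = (-9 - (-0.5)·-2.300) / (4.5) = -2.256
  y = (-11 - (3.6)·-0.900) / (6.6) = -1.176
Residual b − A·x = (0.564, 4.883)

0.564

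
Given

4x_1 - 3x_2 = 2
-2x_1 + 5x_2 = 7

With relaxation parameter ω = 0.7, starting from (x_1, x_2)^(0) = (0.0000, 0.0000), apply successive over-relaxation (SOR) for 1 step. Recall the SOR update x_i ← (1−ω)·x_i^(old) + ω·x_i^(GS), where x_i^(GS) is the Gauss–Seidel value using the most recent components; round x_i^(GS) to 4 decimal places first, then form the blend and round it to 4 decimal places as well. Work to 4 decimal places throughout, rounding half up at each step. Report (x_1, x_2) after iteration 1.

Iteration 1:
  x_1: GS value = (2 - (-3)·0.0000) / (4) = 0.5000;  x_1 ← (1−ω)·0.0000 + ω·0.5000 = 0.3500
  x_2: GS value = (7 - (-2)·0.3500) / (5) = 1.5400;  x_2 ← (1−ω)·0.0000 + ω·1.5400 = 1.0780

(0.3500, 1.0780)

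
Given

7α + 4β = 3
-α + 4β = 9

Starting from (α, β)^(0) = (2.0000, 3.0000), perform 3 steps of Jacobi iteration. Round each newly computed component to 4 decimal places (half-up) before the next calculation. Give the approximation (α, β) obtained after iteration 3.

(-0.6735, 1.9643)

Iteration 1:
  α = (3 - (4)·3.0000) / (7) = -1.2857
  β = (9 - (-1)·2.0000) / (4) = 2.7500
Iteration 2:
  α = (3 - (4)·2.7500) / (7) = -1.1429
  β = (9 - (-1)·-1.2857) / (4) = 1.9286
Iteration 3:
  α = (3 - (4)·1.9286) / (7) = -0.6735
  β = (9 - (-1)·-1.1429) / (4) = 1.9643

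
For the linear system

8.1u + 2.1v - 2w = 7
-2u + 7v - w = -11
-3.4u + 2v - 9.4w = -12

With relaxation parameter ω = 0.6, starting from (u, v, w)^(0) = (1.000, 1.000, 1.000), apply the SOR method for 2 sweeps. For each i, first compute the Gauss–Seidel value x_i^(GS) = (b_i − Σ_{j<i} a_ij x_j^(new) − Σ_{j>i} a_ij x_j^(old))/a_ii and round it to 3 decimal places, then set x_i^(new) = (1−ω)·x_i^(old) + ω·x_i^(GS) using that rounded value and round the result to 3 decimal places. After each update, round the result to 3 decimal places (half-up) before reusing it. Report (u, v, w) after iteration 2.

Iteration 1:
  u: GS value = (7 - (2.1)·1.000 - (-2)·1.000) / (8.1) = 0.852;  u ← (1−ω)·1.000 + ω·0.852 = 0.911
  v: GS value = (-11 - (-2)·0.911 - (-1)·1.000) / (7) = -1.168;  v ← (1−ω)·1.000 + ω·-1.168 = -0.301
  w: GS value = (-12 - (-3.4)·0.911 - (2)·-0.301) / (-9.4) = 0.883;  w ← (1−ω)·1.000 + ω·0.883 = 0.930
Iteration 2:
  u: GS value = (7 - (2.1)·-0.301 - (-2)·0.930) / (8.1) = 1.172;  u ← (1−ω)·0.911 + ω·1.172 = 1.068
  v: GS value = (-11 - (-2)·1.068 - (-1)·0.930) / (7) = -1.133;  v ← (1−ω)·-0.301 + ω·-1.133 = -0.800
  w: GS value = (-12 - (-3.4)·1.068 - (2)·-0.800) / (-9.4) = 0.720;  w ← (1−ω)·0.930 + ω·0.720 = 0.804

(1.068, -0.800, 0.804)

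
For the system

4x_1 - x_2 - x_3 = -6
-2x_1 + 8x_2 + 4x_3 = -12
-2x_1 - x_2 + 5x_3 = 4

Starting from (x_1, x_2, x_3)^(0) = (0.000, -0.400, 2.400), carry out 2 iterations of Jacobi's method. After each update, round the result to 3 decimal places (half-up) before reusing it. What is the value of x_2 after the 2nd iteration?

-2.110

Iteration 1:
  x_1 = (-6 - (-1)·-0.400 - (-1)·2.400) / (4) = -1.000
  x_2 = (-12 - (-2)·0.000 - (4)·2.400) / (8) = -2.700
  x_3 = (4 - (-2)·0.000 - (-1)·-0.400) / (5) = 0.720
Iteration 2:
  x_1 = (-6 - (-1)·-2.700 - (-1)·0.720) / (4) = -1.995
  x_2 = (-12 - (-2)·-1.000 - (4)·0.720) / (8) = -2.110
  x_3 = (4 - (-2)·-1.000 - (-1)·-2.700) / (5) = -0.140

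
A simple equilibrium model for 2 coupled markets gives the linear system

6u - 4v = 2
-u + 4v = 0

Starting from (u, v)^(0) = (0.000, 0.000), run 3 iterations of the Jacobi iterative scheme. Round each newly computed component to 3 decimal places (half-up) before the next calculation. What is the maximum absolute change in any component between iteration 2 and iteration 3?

Iteration 1:
  u = (2 - (-4)·0.000) / (6) = 0.333
  v = (0 - (-1)·0.000) / (4) = 0.000
Iteration 2:
  u = (2 - (-4)·0.000) / (6) = 0.333
  v = (0 - (-1)·0.333) / (4) = 0.083
Iteration 3:
  u = (2 - (-4)·0.083) / (6) = 0.389
  v = (0 - (-1)·0.333) / (4) = 0.083
Change: (0.056, 0.000) → max |·| = 0.056

0.056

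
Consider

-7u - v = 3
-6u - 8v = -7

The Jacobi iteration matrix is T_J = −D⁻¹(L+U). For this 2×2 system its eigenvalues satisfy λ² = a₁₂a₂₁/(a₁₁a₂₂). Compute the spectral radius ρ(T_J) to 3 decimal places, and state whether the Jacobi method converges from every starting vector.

a₁₂a₂₁/(a₁₁a₂₂) = (-1)·(-6) / ((-7)·(-8)) = 0.107143
ρ = √|0.107143| = √0.107143 = 0.327
ρ < 1, so Jacobi converges

0.327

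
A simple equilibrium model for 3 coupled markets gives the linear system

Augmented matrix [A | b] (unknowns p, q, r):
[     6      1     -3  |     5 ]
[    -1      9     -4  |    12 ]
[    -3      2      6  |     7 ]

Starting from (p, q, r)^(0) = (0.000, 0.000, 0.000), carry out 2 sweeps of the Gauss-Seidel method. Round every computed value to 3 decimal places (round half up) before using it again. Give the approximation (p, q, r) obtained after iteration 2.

Iteration 1:
  p = (5 - (1)·0.000 - (-3)·0.000) / (6) = 0.833
  q = (12 - (-1)·0.833 - (-4)·0.000) / (9) = 1.426
  r = (7 - (-3)·0.833 - (2)·1.426) / (6) = 1.108
Iteration 2:
  p = (5 - (1)·1.426 - (-3)·1.108) / (6) = 1.150
  q = (12 - (-1)·1.150 - (-4)·1.108) / (9) = 1.954
  r = (7 - (-3)·1.150 - (2)·1.954) / (6) = 1.090

(1.150, 1.954, 1.090)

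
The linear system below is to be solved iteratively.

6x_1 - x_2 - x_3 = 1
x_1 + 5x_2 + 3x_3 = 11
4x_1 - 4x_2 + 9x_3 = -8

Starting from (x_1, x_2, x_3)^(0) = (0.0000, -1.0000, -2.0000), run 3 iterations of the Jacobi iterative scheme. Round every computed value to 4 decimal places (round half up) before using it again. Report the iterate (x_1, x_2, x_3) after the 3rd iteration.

(0.8062, 1.6355, 0.2469)

Iteration 1:
  x_1 = (1 - (-1)·-1.0000 - (-1)·-2.0000) / (6) = -0.3333
  x_2 = (11 - (1)·0.0000 - (3)·-2.0000) / (5) = 3.4000
  x_3 = (-8 - (4)·0.0000 - (-4)·-1.0000) / (9) = -1.3333
Iteration 2:
  x_1 = (1 - (-1)·3.4000 - (-1)·-1.3333) / (6) = 0.5111
  x_2 = (11 - (1)·-0.3333 - (3)·-1.3333) / (5) = 3.0666
  x_3 = (-8 - (4)·-0.3333 - (-4)·3.4000) / (9) = 0.7704
Iteration 3:
  x_1 = (1 - (-1)·3.0666 - (-1)·0.7704) / (6) = 0.8062
  x_2 = (11 - (1)·0.5111 - (3)·0.7704) / (5) = 1.6355
  x_3 = (-8 - (4)·0.5111 - (-4)·3.0666) / (9) = 0.2469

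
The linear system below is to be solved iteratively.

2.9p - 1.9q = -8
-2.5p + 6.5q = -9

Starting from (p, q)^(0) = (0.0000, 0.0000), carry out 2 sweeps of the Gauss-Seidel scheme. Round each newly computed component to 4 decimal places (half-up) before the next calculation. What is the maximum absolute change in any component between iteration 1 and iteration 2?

1.6023

Iteration 1:
  p = (-8 - (-1.9)·0.0000) / (2.9) = -2.7586
  q = (-9 - (-2.5)·-2.7586) / (6.5) = -2.4456
Iteration 2:
  p = (-8 - (-1.9)·-2.4456) / (2.9) = -4.3609
  q = (-9 - (-2.5)·-4.3609) / (6.5) = -3.0619
Change: (-1.6023, -0.6163) → max |·| = 1.6023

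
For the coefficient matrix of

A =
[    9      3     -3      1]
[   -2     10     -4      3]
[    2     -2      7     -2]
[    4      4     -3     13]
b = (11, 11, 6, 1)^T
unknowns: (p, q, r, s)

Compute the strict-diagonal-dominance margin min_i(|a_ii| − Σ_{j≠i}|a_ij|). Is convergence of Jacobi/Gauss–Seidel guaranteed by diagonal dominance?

row 1: |9| − (3+3+1) = 2
row 2: |10| − (2+4+3) = 1
row 3: |7| − (2+2+2) = 1
row 4: |13| − (4+4+3) = 2
minimum over rows = 1 → strictly diagonally dominant (convergence guaranteed)

1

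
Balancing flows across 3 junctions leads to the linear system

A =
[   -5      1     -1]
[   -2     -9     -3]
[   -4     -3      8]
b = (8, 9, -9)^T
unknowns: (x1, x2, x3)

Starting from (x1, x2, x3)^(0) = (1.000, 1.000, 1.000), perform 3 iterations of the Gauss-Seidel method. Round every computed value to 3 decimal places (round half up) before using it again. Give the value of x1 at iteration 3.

Iteration 1:
  x1 = (8 - (1)·1.000 - (-1)·1.000) / (-5) = -1.600
  x2 = (9 - (-2)·-1.600 - (-3)·1.000) / (-9) = -0.978
  x3 = (-9 - (-4)·-1.600 - (-3)·-0.978) / (8) = -2.292
Iteration 2:
  x1 = (8 - (1)·-0.978 - (-1)·-2.292) / (-5) = -1.337
  x2 = (9 - (-2)·-1.337 - (-3)·-2.292) / (-9) = 0.061
  x3 = (-9 - (-4)·-1.337 - (-3)·0.061) / (8) = -1.771
Iteration 3:
  x1 = (8 - (1)·0.061 - (-1)·-1.771) / (-5) = -1.234
  x2 = (9 - (-2)·-1.234 - (-3)·-1.771) / (-9) = -0.135
  x3 = (-9 - (-4)·-1.234 - (-3)·-0.135) / (8) = -1.793

-1.234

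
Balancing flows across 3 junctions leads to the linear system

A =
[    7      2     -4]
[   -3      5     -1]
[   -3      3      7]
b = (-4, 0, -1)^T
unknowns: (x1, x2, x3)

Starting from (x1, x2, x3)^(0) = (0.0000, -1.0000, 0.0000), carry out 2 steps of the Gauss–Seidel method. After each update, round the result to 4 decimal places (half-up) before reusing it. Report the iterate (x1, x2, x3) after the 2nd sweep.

(-0.6321, -0.4176, -0.2348)

Iteration 1:
  x1 = (-4 - (2)·-1.0000 - (-4)·0.0000) / (7) = -0.2857
  x2 = (0 - (-3)·-0.2857 - (-1)·0.0000) / (5) = -0.1714
  x3 = (-1 - (-3)·-0.2857 - (3)·-0.1714) / (7) = -0.1918
Iteration 2:
  x1 = (-4 - (2)·-0.1714 - (-4)·-0.1918) / (7) = -0.6321
  x2 = (0 - (-3)·-0.6321 - (-1)·-0.1918) / (5) = -0.4176
  x3 = (-1 - (-3)·-0.6321 - (3)·-0.4176) / (7) = -0.2348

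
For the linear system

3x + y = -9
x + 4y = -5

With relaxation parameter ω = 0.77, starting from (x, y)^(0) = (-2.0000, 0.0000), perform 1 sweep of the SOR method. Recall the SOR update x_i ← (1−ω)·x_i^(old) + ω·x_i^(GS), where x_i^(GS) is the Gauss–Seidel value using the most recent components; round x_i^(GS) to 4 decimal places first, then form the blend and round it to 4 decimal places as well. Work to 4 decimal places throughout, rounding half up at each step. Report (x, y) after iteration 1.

Iteration 1:
  x: GS value = (-9 - (1)·0.0000) / (3) = -3.0000;  x ← (1−ω)·-2.0000 + ω·-3.0000 = -2.7700
  y: GS value = (-5 - (1)·-2.7700) / (4) = -0.5575;  y ← (1−ω)·0.0000 + ω·-0.5575 = -0.4293

(-2.7700, -0.4293)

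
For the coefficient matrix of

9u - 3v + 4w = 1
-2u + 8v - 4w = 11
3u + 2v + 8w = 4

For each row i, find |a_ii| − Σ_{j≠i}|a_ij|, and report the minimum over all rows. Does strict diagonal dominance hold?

2

row 1: |9| − (3+4) = 2
row 2: |8| − (2+4) = 2
row 3: |8| − (3+2) = 3
minimum over rows = 2 → strictly diagonally dominant (convergence guaranteed)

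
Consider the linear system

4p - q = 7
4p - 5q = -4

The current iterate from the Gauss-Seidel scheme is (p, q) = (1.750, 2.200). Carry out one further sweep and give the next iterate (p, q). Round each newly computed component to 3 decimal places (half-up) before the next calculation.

One sweep:
  p = (7 - (-1)·2.200) / (4) = 2.300
  q = (-4 - (4)·2.300) / (-5) = 2.640

(2.300, 2.640)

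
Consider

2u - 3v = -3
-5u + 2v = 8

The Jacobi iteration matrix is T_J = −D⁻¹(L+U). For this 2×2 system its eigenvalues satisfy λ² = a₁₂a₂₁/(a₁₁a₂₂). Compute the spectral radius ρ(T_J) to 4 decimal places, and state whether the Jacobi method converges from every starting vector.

a₁₂a₂₁/(a₁₁a₂₂) = (-3)·(-5) / ((2)·(2)) = 3.750000
ρ = √|3.750000| = √3.750000 = 1.9365
ρ > 1, so Jacobi diverges

1.9365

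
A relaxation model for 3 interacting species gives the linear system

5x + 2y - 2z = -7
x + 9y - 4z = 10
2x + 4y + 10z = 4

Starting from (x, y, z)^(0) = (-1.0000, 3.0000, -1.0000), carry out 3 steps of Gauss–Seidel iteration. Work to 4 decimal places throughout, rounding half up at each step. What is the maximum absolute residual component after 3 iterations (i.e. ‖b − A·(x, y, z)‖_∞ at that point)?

0.6704

Iteration 1:
  x = (-7 - (2)·3.0000 - (-2)·-1.0000) / (5) = -3.0000
  y = (10 - (1)·-3.0000 - (-4)·-1.0000) / (9) = 1.0000
  z = (4 - (2)·-3.0000 - (4)·1.0000) / (10) = 0.6000
Iteration 2:
  x = (-7 - (2)·1.0000 - (-2)·0.6000) / (5) = -1.5600
  y = (10 - (1)·-1.5600 - (-4)·0.6000) / (9) = 1.5511
  z = (4 - (2)·-1.5600 - (4)·1.5511) / (10) = 0.0916
Iteration 3:
  x = (-7 - (2)·1.5511 - (-2)·0.0916) / (5) = -1.9838
  y = (10 - (1)·-1.9838 - (-4)·0.0916) / (9) = 1.3722
  z = (4 - (2)·-1.9838 - (4)·1.3722) / (10) = 0.2479
Residual b − A·x = (0.6704, 0.6256, -0.0002); ∞-norm = 0.6704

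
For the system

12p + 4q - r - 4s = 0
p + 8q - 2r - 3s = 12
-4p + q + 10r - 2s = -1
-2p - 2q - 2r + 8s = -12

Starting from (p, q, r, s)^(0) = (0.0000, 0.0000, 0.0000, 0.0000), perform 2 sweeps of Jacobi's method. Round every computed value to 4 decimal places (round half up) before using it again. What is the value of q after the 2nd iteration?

Iteration 1:
  p = (0 - (4)·0.0000 - (-1)·0.0000 - (-4)·0.0000) / (12) = 0.0000
  q = (12 - (1)·0.0000 - (-2)·0.0000 - (-3)·0.0000) / (8) = 1.5000
  r = (-1 - (-4)·0.0000 - (1)·0.0000 - (-2)·0.0000) / (10) = -0.1000
  s = (-12 - (-2)·0.0000 - (-2)·0.0000 - (-2)·0.0000) / (8) = -1.5000
Iteration 2:
  p = (0 - (4)·1.5000 - (-1)·-0.1000 - (-4)·-1.5000) / (12) = -1.0083
  q = (12 - (1)·0.0000 - (-2)·-0.1000 - (-3)·-1.5000) / (8) = 0.9125
  r = (-1 - (-4)·0.0000 - (1)·1.5000 - (-2)·-1.5000) / (10) = -0.5500
  s = (-12 - (-2)·0.0000 - (-2)·1.5000 - (-2)·-0.1000) / (8) = -1.1500

0.9125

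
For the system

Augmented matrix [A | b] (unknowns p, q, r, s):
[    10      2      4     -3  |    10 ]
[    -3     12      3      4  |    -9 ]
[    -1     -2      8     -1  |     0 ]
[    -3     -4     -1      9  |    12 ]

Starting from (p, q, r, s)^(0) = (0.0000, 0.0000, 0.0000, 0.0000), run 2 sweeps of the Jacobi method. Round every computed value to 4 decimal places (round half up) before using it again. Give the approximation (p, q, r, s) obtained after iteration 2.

Iteration 1:
  p = (10 - (2)·0.0000 - (4)·0.0000 - (-3)·0.0000) / (10) = 1.0000
  q = (-9 - (-3)·0.0000 - (3)·0.0000 - (4)·0.0000) / (12) = -0.7500
  r = (0 - (-1)·0.0000 - (-2)·0.0000 - (-1)·0.0000) / (8) = 0.0000
  s = (12 - (-3)·0.0000 - (-4)·0.0000 - (-1)·0.0000) / (9) = 1.3333
Iteration 2:
  p = (10 - (2)·-0.7500 - (4)·0.0000 - (-3)·1.3333) / (10) = 1.5500
  q = (-9 - (-3)·1.0000 - (3)·0.0000 - (4)·1.3333) / (12) = -0.9444
  r = (0 - (-1)·1.0000 - (-2)·-0.7500 - (-1)·1.3333) / (8) = 0.1042
  s = (12 - (-3)·1.0000 - (-4)·-0.7500 - (-1)·0.0000) / (9) = 1.3333

(1.5500, -0.9444, 0.1042, 1.3333)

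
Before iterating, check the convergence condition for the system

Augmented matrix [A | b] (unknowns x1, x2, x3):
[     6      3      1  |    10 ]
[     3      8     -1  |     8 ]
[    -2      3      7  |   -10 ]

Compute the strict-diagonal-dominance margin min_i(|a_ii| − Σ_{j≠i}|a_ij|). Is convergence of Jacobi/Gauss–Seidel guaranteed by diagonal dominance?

row 1: |6| − (3+1) = 2
row 2: |8| − (3+1) = 4
row 3: |7| − (2+3) = 2
minimum over rows = 2 → strictly diagonally dominant (convergence guaranteed)

2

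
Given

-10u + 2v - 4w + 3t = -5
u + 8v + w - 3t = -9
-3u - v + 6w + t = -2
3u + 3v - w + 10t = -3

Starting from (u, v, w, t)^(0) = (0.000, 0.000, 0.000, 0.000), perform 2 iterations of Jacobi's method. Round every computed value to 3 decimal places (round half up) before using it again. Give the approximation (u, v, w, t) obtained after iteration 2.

(0.318, -1.258, -0.221, -0.146)

Iteration 1:
  u = (-5 - (2)·0.000 - (-4)·0.000 - (3)·0.000) / (-10) = 0.500
  v = (-9 - (1)·0.000 - (1)·0.000 - (-3)·0.000) / (8) = -1.125
  w = (-2 - (-3)·0.000 - (-1)·0.000 - (1)·0.000) / (6) = -0.333
  t = (-3 - (3)·0.000 - (3)·0.000 - (-1)·0.000) / (10) = -0.300
Iteration 2:
  u = (-5 - (2)·-1.125 - (-4)·-0.333 - (3)·-0.300) / (-10) = 0.318
  v = (-9 - (1)·0.500 - (1)·-0.333 - (-3)·-0.300) / (8) = -1.258
  w = (-2 - (-3)·0.500 - (-1)·-1.125 - (1)·-0.300) / (6) = -0.221
  t = (-3 - (3)·0.500 - (3)·-1.125 - (-1)·-0.333) / (10) = -0.146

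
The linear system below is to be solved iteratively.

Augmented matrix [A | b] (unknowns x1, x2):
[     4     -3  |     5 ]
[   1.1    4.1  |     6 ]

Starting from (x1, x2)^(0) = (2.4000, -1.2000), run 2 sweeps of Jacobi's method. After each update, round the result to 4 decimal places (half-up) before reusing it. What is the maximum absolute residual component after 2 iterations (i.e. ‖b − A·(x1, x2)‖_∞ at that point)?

Iteration 1:
  x1 = (5 - (-3)·-1.2000) / (4) = 0.3500
  x2 = (6 - (1.1)·2.4000) / (4.1) = 0.8195
Iteration 2:
  x1 = (5 - (-3)·0.8195) / (4) = 1.8646
  x2 = (6 - (1.1)·0.3500) / (4.1) = 1.3695
Residual b − A·x = (1.6501, -1.6660); ∞-norm = 1.6660

1.6660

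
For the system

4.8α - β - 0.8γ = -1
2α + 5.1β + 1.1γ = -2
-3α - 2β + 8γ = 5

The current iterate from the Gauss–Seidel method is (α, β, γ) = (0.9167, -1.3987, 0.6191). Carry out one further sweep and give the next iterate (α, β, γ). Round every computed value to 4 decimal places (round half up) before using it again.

(-0.3965, -0.3702, 0.3838)

One sweep:
  α = (-1 - (-1)·-1.3987 - (-0.8)·0.6191) / (4.8) = -0.3965
  β = (-2 - (2)·-0.3965 - (1.1)·0.6191) / (5.1) = -0.3702
  γ = (5 - (-3)·-0.3965 - (-2)·-0.3702) / (8) = 0.3838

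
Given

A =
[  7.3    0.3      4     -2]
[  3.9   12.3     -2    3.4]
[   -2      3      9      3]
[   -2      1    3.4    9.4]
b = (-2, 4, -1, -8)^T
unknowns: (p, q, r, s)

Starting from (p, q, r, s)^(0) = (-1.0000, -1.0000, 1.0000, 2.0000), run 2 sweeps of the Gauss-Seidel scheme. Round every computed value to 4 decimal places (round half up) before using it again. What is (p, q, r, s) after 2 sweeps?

Iteration 1:
  p = (-2 - (0.3)·-1.0000 - (4)·1.0000 - (-2)·2.0000) / (7.3) = -0.2329
  q = (4 - (3.9)·-0.2329 - (-2)·1.0000 - (3.4)·2.0000) / (12.3) = 0.0088
  r = (-1 - (-2)·-0.2329 - (3)·0.0088 - (3)·2.0000) / (9) = -0.8325
  s = (-8 - (-2)·-0.2329 - (1)·0.0088 - (3.4)·-0.8325) / (9.4) = -0.6004
Iteration 2:
  p = (-2 - (0.3)·0.0088 - (4)·-0.8325 - (-2)·-0.6004) / (7.3) = 0.0173
  q = (4 - (3.9)·0.0173 - (-2)·-0.8325 - (3.4)·-0.6004) / (12.3) = 0.3503
  r = (-1 - (-2)·0.0173 - (3)·0.3503 - (3)·-0.6004) / (9) = -0.0239
  s = (-8 - (-2)·0.0173 - (1)·0.3503 - (3.4)·-0.0239) / (9.4) = -0.8760

(0.0173, 0.3503, -0.0239, -0.8760)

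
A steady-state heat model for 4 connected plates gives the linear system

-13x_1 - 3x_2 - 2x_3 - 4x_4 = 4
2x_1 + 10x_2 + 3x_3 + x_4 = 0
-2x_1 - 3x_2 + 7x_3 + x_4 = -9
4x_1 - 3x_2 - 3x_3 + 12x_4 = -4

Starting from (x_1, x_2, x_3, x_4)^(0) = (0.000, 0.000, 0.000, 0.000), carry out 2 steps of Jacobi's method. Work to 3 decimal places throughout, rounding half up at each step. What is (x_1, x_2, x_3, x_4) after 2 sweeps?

(-0.007, 0.481, -1.326, -0.552)

Iteration 1:
  x_1 = (4 - (-3)·0.000 - (-2)·0.000 - (-4)·0.000) / (-13) = -0.308
  x_2 = (0 - (2)·0.000 - (3)·0.000 - (1)·0.000) / (10) = 0.000
  x_3 = (-9 - (-2)·0.000 - (-3)·0.000 - (1)·0.000) / (7) = -1.286
  x_4 = (-4 - (4)·0.000 - (-3)·0.000 - (-3)·0.000) / (12) = -0.333
Iteration 2:
  x_1 = (4 - (-3)·0.000 - (-2)·-1.286 - (-4)·-0.333) / (-13) = -0.007
  x_2 = (0 - (2)·-0.308 - (3)·-1.286 - (1)·-0.333) / (10) = 0.481
  x_3 = (-9 - (-2)·-0.308 - (-3)·0.000 - (1)·-0.333) / (7) = -1.326
  x_4 = (-4 - (4)·-0.308 - (-3)·0.000 - (-3)·-1.286) / (12) = -0.552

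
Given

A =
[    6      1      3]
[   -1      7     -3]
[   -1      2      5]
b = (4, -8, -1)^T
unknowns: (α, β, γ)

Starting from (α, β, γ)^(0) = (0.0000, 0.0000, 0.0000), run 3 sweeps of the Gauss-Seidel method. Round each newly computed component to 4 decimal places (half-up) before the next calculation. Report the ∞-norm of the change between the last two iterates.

Iteration 1:
  α = (4 - (1)·0.0000 - (3)·0.0000) / (6) = 0.6667
  β = (-8 - (-1)·0.6667 - (-3)·0.0000) / (7) = -1.0476
  γ = (-1 - (-1)·0.6667 - (2)·-1.0476) / (5) = 0.3524
Iteration 2:
  α = (4 - (1)·-1.0476 - (3)·0.3524) / (6) = 0.6651
  β = (-8 - (-1)·0.6651 - (-3)·0.3524) / (7) = -0.8968
  γ = (-1 - (-1)·0.6651 - (2)·-0.8968) / (5) = 0.2917
Iteration 3:
  α = (4 - (1)·-0.8968 - (3)·0.2917) / (6) = 0.6703
  β = (-8 - (-1)·0.6703 - (-3)·0.2917) / (7) = -0.9221
  γ = (-1 - (-1)·0.6703 - (2)·-0.9221) / (5) = 0.3029
Change: (0.0052, -0.0253, 0.0112) → max |·| = 0.0253

0.0253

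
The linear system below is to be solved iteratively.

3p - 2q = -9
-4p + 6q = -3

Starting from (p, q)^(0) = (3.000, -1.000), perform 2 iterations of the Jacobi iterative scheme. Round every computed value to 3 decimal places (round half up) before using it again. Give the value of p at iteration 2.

Iteration 1:
  p = (-9 - (-2)·-1.000) / (3) = -3.667
  q = (-3 - (-4)·3.000) / (6) = 1.500
Iteration 2:
  p = (-9 - (-2)·1.500) / (3) = -2.000
  q = (-3 - (-4)·-3.667) / (6) = -2.945

-2.000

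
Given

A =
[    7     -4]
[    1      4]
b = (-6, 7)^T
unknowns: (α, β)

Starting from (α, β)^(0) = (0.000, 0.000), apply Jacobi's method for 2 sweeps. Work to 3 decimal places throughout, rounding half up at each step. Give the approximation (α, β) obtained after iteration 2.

Iteration 1:
  α = (-6 - (-4)·0.000) / (7) = -0.857
  β = (7 - (1)·0.000) / (4) = 1.750
Iteration 2:
  α = (-6 - (-4)·1.750) / (7) = 0.143
  β = (7 - (1)·-0.857) / (4) = 1.964

(0.143, 1.964)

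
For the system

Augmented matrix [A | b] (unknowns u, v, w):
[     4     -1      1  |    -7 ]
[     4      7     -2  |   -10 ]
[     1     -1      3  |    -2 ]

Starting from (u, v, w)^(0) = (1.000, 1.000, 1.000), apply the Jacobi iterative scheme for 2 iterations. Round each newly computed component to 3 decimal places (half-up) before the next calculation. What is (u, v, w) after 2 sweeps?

(-2.012, -0.619, -0.655)

Iteration 1:
  u = (-7 - (-1)·1.000 - (1)·1.000) / (4) = -1.750
  v = (-10 - (4)·1.000 - (-2)·1.000) / (7) = -1.714
  w = (-2 - (1)·1.000 - (-1)·1.000) / (3) = -0.667
Iteration 2:
  u = (-7 - (-1)·-1.714 - (1)·-0.667) / (4) = -2.012
  v = (-10 - (4)·-1.750 - (-2)·-0.667) / (7) = -0.619
  w = (-2 - (1)·-1.750 - (-1)·-1.714) / (3) = -0.655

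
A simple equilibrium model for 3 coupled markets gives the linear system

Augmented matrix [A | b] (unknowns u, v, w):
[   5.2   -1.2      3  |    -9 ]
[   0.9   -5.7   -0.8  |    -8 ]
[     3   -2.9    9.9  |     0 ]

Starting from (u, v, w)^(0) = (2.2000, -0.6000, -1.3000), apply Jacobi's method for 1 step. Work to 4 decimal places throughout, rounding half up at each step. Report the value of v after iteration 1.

Iteration 1:
  u = (-9 - (-1.2)·-0.6000 - (3)·-1.3000) / (5.2) = -1.1192
  v = (-8 - (0.9)·2.2000 - (-0.8)·-1.3000) / (-5.7) = 1.9333
  w = (0 - (3)·2.2000 - (-2.9)·-0.6000) / (9.9) = -0.8424

1.9333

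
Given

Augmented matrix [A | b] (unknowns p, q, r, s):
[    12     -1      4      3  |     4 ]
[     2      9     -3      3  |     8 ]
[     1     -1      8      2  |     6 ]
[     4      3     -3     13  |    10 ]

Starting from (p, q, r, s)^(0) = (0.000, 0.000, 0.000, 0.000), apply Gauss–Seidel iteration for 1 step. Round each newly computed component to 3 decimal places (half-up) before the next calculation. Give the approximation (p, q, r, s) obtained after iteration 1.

(0.333, 0.815, 0.810, 0.666)

Iteration 1:
  p = (4 - (-1)·0.000 - (4)·0.000 - (3)·0.000) / (12) = 0.333
  q = (8 - (2)·0.333 - (-3)·0.000 - (3)·0.000) / (9) = 0.815
  r = (6 - (1)·0.333 - (-1)·0.815 - (2)·0.000) / (8) = 0.810
  s = (10 - (4)·0.333 - (3)·0.815 - (-3)·0.810) / (13) = 0.666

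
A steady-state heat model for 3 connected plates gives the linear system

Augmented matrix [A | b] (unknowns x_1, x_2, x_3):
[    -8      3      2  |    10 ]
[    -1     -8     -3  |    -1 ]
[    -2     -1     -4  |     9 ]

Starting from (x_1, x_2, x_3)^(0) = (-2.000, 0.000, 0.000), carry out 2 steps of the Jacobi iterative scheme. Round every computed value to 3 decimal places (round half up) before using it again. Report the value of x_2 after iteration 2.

Iteration 1:
  x_1 = (10 - (3)·0.000 - (2)·0.000) / (-8) = -1.250
  x_2 = (-1 - (-1)·-2.000 - (-3)·0.000) / (-8) = 0.375
  x_3 = (9 - (-2)·-2.000 - (-1)·0.000) / (-4) = -1.250
Iteration 2:
  x_1 = (10 - (3)·0.375 - (2)·-1.250) / (-8) = -1.422
  x_2 = (-1 - (-1)·-1.250 - (-3)·-1.250) / (-8) = 0.750
  x_3 = (9 - (-2)·-1.250 - (-1)·0.375) / (-4) = -1.719

0.750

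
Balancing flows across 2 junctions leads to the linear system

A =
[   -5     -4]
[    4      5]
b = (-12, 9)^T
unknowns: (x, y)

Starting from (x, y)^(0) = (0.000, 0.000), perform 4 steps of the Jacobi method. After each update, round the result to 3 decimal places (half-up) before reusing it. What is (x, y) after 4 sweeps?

(1.574, -0.197)

Iteration 1:
  x = (-12 - (-4)·0.000) / (-5) = 2.400
  y = (9 - (4)·0.000) / (5) = 1.800
Iteration 2:
  x = (-12 - (-4)·1.800) / (-5) = 0.960
  y = (9 - (4)·2.400) / (5) = -0.120
Iteration 3:
  x = (-12 - (-4)·-0.120) / (-5) = 2.496
  y = (9 - (4)·0.960) / (5) = 1.032
Iteration 4:
  x = (-12 - (-4)·1.032) / (-5) = 1.574
  y = (9 - (4)·2.496) / (5) = -0.197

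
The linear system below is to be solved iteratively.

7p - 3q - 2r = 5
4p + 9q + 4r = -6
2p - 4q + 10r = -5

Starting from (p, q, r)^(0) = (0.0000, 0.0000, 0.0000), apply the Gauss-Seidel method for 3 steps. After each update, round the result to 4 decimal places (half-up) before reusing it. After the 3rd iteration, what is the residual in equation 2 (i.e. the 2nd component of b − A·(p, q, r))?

1.0256

Iteration 1:
  p = (5 - (-3)·0.0000 - (-2)·0.0000) / (7) = 0.7143
  q = (-6 - (4)·0.7143 - (4)·0.0000) / (9) = -0.9841
  r = (-5 - (2)·0.7143 - (-4)·-0.9841) / (10) = -1.0365
Iteration 2:
  p = (5 - (-3)·-0.9841 - (-2)·-1.0365) / (7) = -0.0036
  q = (-6 - (4)·-0.0036 - (4)·-1.0365) / (9) = -0.2044
  r = (-5 - (2)·-0.0036 - (-4)·-0.2044) / (10) = -0.5810
Iteration 3:
  p = (5 - (-3)·-0.2044 - (-2)·-0.5810) / (7) = 0.4607
  q = (-6 - (4)·0.4607 - (4)·-0.5810) / (9) = -0.6132
  r = (-5 - (2)·0.4607 - (-4)·-0.6132) / (10) = -0.8374
Residual b − A·x = (-1.7393, 1.0256, -0.0002)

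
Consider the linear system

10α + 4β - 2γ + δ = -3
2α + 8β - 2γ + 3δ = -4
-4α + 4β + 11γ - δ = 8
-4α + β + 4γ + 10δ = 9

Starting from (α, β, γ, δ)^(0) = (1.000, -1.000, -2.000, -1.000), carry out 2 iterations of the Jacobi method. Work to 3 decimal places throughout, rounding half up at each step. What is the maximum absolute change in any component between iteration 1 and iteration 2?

Iteration 1:
  α = (-3 - (4)·-1.000 - (-2)·-2.000 - (1)·-1.000) / (10) = -0.200
  β = (-4 - (2)·1.000 - (-2)·-2.000 - (3)·-1.000) / (8) = -0.875
  γ = (8 - (-4)·1.000 - (4)·-1.000 - (-1)·-1.000) / (11) = 1.364
  δ = (9 - (-4)·1.000 - (1)·-1.000 - (4)·-2.000) / (10) = 2.200
Iteration 2:
  α = (-3 - (4)·-0.875 - (-2)·1.364 - (1)·2.200) / (10) = 0.103
  β = (-4 - (2)·-0.200 - (-2)·1.364 - (3)·2.200) / (8) = -0.934
  γ = (8 - (-4)·-0.200 - (4)·-0.875 - (-1)·2.200) / (11) = 1.173
  δ = (9 - (-4)·-0.200 - (1)·-0.875 - (4)·1.364) / (10) = 0.362
Change: (0.303, -0.059, -0.191, -1.838) → max |·| = 1.838

1.838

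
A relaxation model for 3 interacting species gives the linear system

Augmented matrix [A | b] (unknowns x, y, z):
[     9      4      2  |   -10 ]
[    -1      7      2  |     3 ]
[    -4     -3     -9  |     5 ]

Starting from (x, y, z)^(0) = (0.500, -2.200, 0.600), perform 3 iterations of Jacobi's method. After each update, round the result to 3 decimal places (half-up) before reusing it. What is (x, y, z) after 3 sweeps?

(-1.169, 0.407, -0.135)

Iteration 1:
  x = (-10 - (4)·-2.200 - (2)·0.600) / (9) = -0.267
  y = (3 - (-1)·0.500 - (2)·0.600) / (7) = 0.329
  z = (5 - (-4)·0.500 - (-3)·-2.200) / (-9) = -0.044
Iteration 2:
  x = (-10 - (4)·0.329 - (2)·-0.044) / (9) = -1.248
  y = (3 - (-1)·-0.267 - (2)·-0.044) / (7) = 0.403
  z = (5 - (-4)·-0.267 - (-3)·0.329) / (-9) = -0.547
Iteration 3:
  x = (-10 - (4)·0.403 - (2)·-0.547) / (9) = -1.169
  y = (3 - (-1)·-1.248 - (2)·-0.547) / (7) = 0.407
  z = (5 - (-4)·-1.248 - (-3)·0.403) / (-9) = -0.135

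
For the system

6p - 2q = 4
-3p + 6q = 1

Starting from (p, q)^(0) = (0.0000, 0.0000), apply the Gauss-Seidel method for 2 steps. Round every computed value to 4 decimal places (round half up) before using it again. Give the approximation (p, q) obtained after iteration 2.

(0.8333, 0.5833)

Iteration 1:
  p = (4 - (-2)·0.0000) / (6) = 0.6667
  q = (1 - (-3)·0.6667) / (6) = 0.5000
Iteration 2:
  p = (4 - (-2)·0.5000) / (6) = 0.8333
  q = (1 - (-3)·0.8333) / (6) = 0.5833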